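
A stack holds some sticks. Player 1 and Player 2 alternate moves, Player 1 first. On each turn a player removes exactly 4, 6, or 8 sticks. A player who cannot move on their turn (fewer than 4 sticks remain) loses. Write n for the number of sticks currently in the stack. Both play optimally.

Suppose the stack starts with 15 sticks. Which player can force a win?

Label each position W (a win for the player to move) or L (a loss). A position with no legal move is L; any other position is W exactly when some move reaches an L, and L when every move reaches a W.
n=0: no move → L
n=1: no move → L
n=2: no move → L
n=3: no move → L
n=4: W (go to 0, an L position)
n=5: W (go to 1, an L position)
n=6: W (go to 2, an L position)
n=7: W (go to 3, an L position)
n=8: W (go to 2, an L position)
n=9: W (go to 3, an L position)
n=10: W (go to 2, an L position)
n=11: W (go to 3, an L position)
n=12: L (options 8(W), 6(W), 4(W) are all W)
n=13: L (options 9(W), 7(W), 5(W) are all W)
n=14: L (options 10(W), 8(W), 6(W) are all W)
n=15: L (options 11(W), 9(W), 7(W) are all W)
The starting position 15 is L: whatever Player 1 does, the opponent receives a W position.

Player 2 wins.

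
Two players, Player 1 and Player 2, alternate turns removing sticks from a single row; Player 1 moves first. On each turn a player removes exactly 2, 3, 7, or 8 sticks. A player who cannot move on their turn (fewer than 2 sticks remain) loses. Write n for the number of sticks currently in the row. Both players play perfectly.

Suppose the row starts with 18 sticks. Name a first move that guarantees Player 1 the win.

Remove 2, leaving 16.

Build the W/L table. Terminal = L. A non-terminal position is W if it has a move to some L; otherwise it is L.
n=0: no move → L
n=1: no move → L
n=2: can move to 0, which is L ⇒ W
n=3: can move to 1, which is L ⇒ W
n=4: can move to 1, which is L ⇒ W
n=5: moves to 3(W), 2(W); every one is W ⇒ L
n=6: moves to 4(W), 3(W); every one is W ⇒ L
n=7: can move to 5, which is L ⇒ W
n=8: can move to 6, which is L ⇒ W
n=9: can move to 6, which is L ⇒ W
n=10: moves to 8(W), 7(W), 3(W), 2(W); every one is W ⇒ L
n=11: moves to 9(W), 8(W), 4(W), 3(W); every one is W ⇒ L
n=12: can move to 10, which is L ⇒ W
n=13: can move to 11, which is L ⇒ W
n=14: can move to 11, which is L ⇒ W
n=15: moves to 13(W), 12(W), 8(W), 7(W); every one is W ⇒ L
n=16: moves to 14(W), 13(W), 9(W), 8(W); every one is W ⇒ L
n=17: can move to 15, which is L ⇒ W
n=18: can move to 16, which is L ⇒ W
From 18, the L positions reachable in one move are: 16, 15, 11, 10. Any move reaching one of these is winning.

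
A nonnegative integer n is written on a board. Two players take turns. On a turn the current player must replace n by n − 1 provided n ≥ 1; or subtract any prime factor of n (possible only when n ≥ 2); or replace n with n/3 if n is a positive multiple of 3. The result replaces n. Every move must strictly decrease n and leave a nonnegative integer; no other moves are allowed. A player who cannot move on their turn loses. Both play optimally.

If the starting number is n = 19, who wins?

Positions with no move are L. A position that does have a move is losing for the player to move precisely when every available move leads to a winning position for the opponent. Fill in the labels:
n=0: no move → L
n=1: reaches L-position 0 → W
n=2: reaches L-position 0 → W
n=3: reaches L-position 0 → W
n=4: only reaches 2(W), 3(W), all W → L
n=5: reaches L-position 0 → W
n=6: reaches L-position 4 → W
n=7: reaches L-position 0 → W
n=8: only reaches 6(W), 7(W), all W → L
n=9: reaches L-position 8 → W
n=10: reaches L-position 8 → W
n=11: reaches L-position 0 → W
n=12: reaches L-position 4 → W
n=13: reaches L-position 0 → W
n=14: only reaches 7(W), 12(W), 13(W), all W → L
n=15: reaches L-position 14 → W
n=16: reaches L-position 14 → W
n=17: reaches L-position 0 → W
n=18: only reaches 6(W), 15(W), 16(W), 17(W), all W → L
n=19: reaches L-position 0 → W
From 19 the player to move can move to 0, reaching an L position.

The first player wins.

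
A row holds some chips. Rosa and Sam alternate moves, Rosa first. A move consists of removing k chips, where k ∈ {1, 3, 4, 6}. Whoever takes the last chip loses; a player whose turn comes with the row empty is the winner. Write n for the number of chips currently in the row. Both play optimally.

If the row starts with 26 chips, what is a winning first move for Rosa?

Use the standard recursion: the mover wins at a terminal position; elsewhere, the mover wins exactly when some move hands the opponent an L position.
n=0: no move; the opponent has just taken the last chip and therefore loses → W
n=1: only reaches 0(W), which is W → L
n=2: reaches L-position 1 → W
n=3: only reaches 2(W), 0(W), all W → L
n=4: reaches L-position 3 → W
n=5: reaches L-position 1 → W
n=6: reaches L-position 3 → W
n=7: reaches L-position 3 → W
n=8: only reaches 7(W), 5(W), 4(W), 2(W), all W → L
n=9: reaches L-position 8 → W
n=10: only reaches 9(W), 7(W), 6(W), 4(W), all W → L
n=11: reaches L-position 10 → W
n=12: reaches L-position 8 → W
n=13: reaches L-position 10 → W
n=14: reaches L-position 10 → W
n=15: only reaches 14(W), 12(W), 11(W), 9(W), all W → L
n=16: reaches L-position 15 → W
n=17: only reaches 16(W), 14(W), 13(W), 11(W), all W → L
n=18: reaches L-position 17 → W
n=19: reaches L-position 15 → W
n=20: reaches L-position 17 → W
n=21: reaches L-position 17 → W
n=22: only reaches 21(W), 19(W), 18(W), 16(W), all W → L
n=23: reaches L-position 22 → W
n=24: only reaches 23(W), 21(W), 20(W), 18(W), all W → L
n=25: reaches L-position 24 → W
n=26: reaches L-position 22 → W
From 26, the L positions reachable in one move are: 22.

Remove 4, leaving 22.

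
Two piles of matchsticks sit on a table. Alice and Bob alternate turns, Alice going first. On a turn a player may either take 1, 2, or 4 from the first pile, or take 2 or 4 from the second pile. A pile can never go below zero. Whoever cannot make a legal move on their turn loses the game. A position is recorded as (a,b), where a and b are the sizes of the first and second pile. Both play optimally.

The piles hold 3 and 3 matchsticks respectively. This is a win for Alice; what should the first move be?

Move to (1,3).

Compute win/loss labels from the base case upward. A position with no move is L. Any other position is W if it can reach an L in one move, else L.
No move ever increases a pile, so every position that can arise here has a ≤ 3 and b ≤ 3; it is enough to label the cells with 0 ≤ a ≤ 3 and 0 ≤ b ≤ 3.
Every move lowers a or b (never raises either), so fill the grid row by row in increasing a, and left to right within a row: each cell's successors are then already labelled.
      b=0  b=1  b=2  b=3
a=0:    L    L    W    W
a=1:    W    W    L    L
a=2:    W    W    W    W
a=3:    L    L    W    W
Cells with no legal move (terminal, hence L): (0,0), (0,1).
The remaining L cells, each justified by listing all of its moves:
(1,2): L (options (0,2)(W), (1,0)(W) are all W)
(1,3): L (options (0,3)(W), (1,1)(W) are all W)
(3,0): L (options (2,0)(W), (1,0)(W) are all W)
(3,1): L (options (2,1)(W), (1,1)(W) are all W)
Every other cell has at least one move into one of the L cells above, so it is W.
From (3,3), the L positions reachable in one move are: (1,3), (3,1). Any move reaching one of these is winning.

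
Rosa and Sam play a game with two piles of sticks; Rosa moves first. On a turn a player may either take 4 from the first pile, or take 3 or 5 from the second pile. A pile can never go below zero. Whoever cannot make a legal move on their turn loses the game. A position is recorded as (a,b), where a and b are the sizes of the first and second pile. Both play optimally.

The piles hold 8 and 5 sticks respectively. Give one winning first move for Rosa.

Compute win/loss labels from the base case upward. A position with no move is L. Any other position is W if it can reach an L in one move, else L.
No move ever increases a pile, so every position that can arise here has a ≤ 8 and b ≤ 5; it is enough to label the cells with 0 ≤ a ≤ 8 and 0 ≤ b ≤ 5.
Every move lowers a or b (never raises either), so fill the grid row by row in increasing a, and left to right within a row: each cell's successors are then already labelled.
      b=0  b=1  b=2  b=3  b=4  b=5
a=0:    L    L    L    W    W    W
a=1:    L    L    L    W    W    W
a=2:    L    L    L    W    W    W
a=3:    L    L    L    W    W    W
a=4:    W    W    W    L    L    L
a=5:    W    W    W    L    L    L
a=6:    W    W    W    L    L    L
a=7:    W    W    W    L    L    L
a=8:    L    L    L    W    W    W
Cells with no legal move (terminal, hence L): (0,0), (0,1), (0,2), (1,0), (1,1), (1,2), (2,0), (2,1), (2,2), (3,0), (3,1), (3,2).
The remaining L cells, each justified by listing all of its moves:
(4,3): L (options (0,3)(W), (4,0)(W) are all W)
(4,4): L (options (0,4)(W), (4,1)(W) are all W)
(4,5): L (options (0,5)(W), (4,2)(W), (4,0)(W) are all W)
(5,3): L (options (1,3)(W), (5,0)(W) are all W)
(5,4): L (options (1,4)(W), (5,1)(W) are all W)
(5,5): L (options (1,5)(W), (5,2)(W), (5,0)(W) are all W)
(6,3): L (options (2,3)(W), (6,0)(W) are all W)
(6,4): L (options (2,4)(W), (6,1)(W) are all W)
(6,5): L (options (2,5)(W), (6,2)(W), (6,0)(W) are all W)
(7,3): L (options (3,3)(W), (7,0)(W) are all W)
(7,4): L (options (3,4)(W), (7,1)(W) are all W)
(7,5): L (options (3,5)(W), (7,2)(W), (7,0)(W) are all W)
(8,0): L (sole option (4,0)(W) is W)
(8,1): L (sole option (4,1)(W) is W)
(8,2): L (sole option (4,2)(W) is W)
Every other cell has at least one move into one of the L cells above, so it is W.
From (8,5), the L positions reachable in one move are: (4,5), (8,2), (8,0). Any move reaching one of these is winning.

Move to (4,5).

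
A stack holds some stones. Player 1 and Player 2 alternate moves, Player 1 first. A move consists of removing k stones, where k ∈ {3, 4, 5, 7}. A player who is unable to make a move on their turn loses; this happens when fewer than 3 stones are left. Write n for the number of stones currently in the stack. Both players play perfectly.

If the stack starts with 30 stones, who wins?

Compute win/loss labels from the base case upward. A position with no move is L. Any other position is W if it can reach an L in one move, else L.
n=0: no move → L
n=1: no move → L
n=2: no move → L
n=3: can move to 0, which is L ⇒ W
n=4: can move to 1, which is L ⇒ W
n=5: can move to 2, which is L ⇒ W
n=6: can move to 2, which is L ⇒ W
n=7: can move to 2, which is L ⇒ W
n=8: can move to 1, which is L ⇒ W
n=9: can move to 2, which is L ⇒ W
n=10: moves to 7(W), 6(W), 5(W), 3(W); every one is W ⇒ L
n=11: moves to 8(W), 7(W), 6(W), 4(W); every one is W ⇒ L
n=12: moves to 9(W), 8(W), 7(W), 5(W); every one is W ⇒ L
n=13: can move to 10, which is L ⇒ W
n=14: can move to 11, which is L ⇒ W
n=15: can move to 12, which is L ⇒ W
n=16: can move to 12, which is L ⇒ W
n=17: can move to 12, which is L ⇒ W
n=18: can move to 11, which is L ⇒ W
n=19: can move to 12, which is L ⇒ W
n=20: moves to 17(W), 16(W), 15(W), 13(W); every one is W ⇒ L
n=21: moves to 18(W), 17(W), 16(W), 14(W); every one is W ⇒ L
n=22: moves to 19(W), 18(W), 17(W), 15(W); every one is W ⇒ L
n=23: can move to 20, which is L ⇒ W
n=24: can move to 21, which is L ⇒ W
n=25: can move to 22, which is L ⇒ W
n=26: can move to 22, which is L ⇒ W
n=27: can move to 22, which is L ⇒ W
n=28: can move to 21, which is L ⇒ W
n=29: can move to 22, which is L ⇒ W
n=30: moves to 27(W), 26(W), 25(W), 23(W); every one is W ⇒ L
The starting position 30 is L: whatever Player 1 does, the opponent receives a W position.

Player 2 wins.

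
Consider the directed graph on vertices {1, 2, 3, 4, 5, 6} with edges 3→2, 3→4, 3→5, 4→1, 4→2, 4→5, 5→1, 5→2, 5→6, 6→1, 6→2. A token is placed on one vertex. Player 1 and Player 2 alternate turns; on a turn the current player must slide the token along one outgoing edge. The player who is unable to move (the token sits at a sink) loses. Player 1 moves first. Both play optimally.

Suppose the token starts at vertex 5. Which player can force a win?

Label each position W (a win for the player to move) or L (a loss). A position with no legal move is L; any other position is W exactly when some move reaches an L, and L when every move reaches a W.
Every edge goes from a vertex to one that appears earlier in the order 1, 2, 6, 5, 4, 3, so processing vertices in that order labels each vertex after all of its successors.
1: no outgoing edge → L
2: no outgoing edge → L
6: →2(L), so W
5: →2(L), so W
4: →2(L), so W
3: →2(L), so W
From 5 Player 1 can move to 2, reaching an L position.

Player 1 wins.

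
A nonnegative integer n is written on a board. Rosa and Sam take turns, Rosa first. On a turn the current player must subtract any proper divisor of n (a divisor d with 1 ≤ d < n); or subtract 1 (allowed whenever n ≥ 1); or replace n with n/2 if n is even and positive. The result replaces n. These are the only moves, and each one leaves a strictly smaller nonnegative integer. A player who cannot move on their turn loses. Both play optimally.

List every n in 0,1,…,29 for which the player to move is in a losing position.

0, 2, 5, 7, 9, 11, 13, 15, 17, 19, 21, 23, 25, 27, 29

Label each position W (a win for the player to move) or L (a loss). A position with no legal move is L; any other position is W exactly when some move reaches an L, and L when every move reaches a W.
n=0: no move → L
n=1: W (go to 0, an L position)
n=2: L (sole option 1(W) is W)
n=3: W (go to 2, an L position)
n=4: W (go to 2, an L position)
n=5: L (sole option 4(W) is W)
n=6: W (go to 5, an L position)
n=7: L (sole option 6(W) is W)
n=8: W (go to 7, an L position)
n=9: L (options 6(W), 8(W) are all W)
n=10: W (go to 5, an L position)
n=11: L (sole option 10(W) is W)
n=12: W (go to 9, an L position)
n=13: L (sole option 12(W) is W)
n=14: W (go to 7, an L position)
n=15: L (options 10(W), 12(W), 14(W) are all W)
n=16: W (go to 15, an L position)
n=17: L (sole option 16(W) is W)
n=18: W (go to 9, an L position)
n=19: L (sole option 18(W) is W)
n=20: W (go to 15, an L position)
n=21: L (options 14(W), 18(W), 20(W) are all W)
n=22: W (go to 11, an L position)
n=23: L (sole option 22(W) is W)
n=24: W (go to 21, an L position)
n=25: L (options 20(W), 24(W) are all W)
n=26: W (go to 13, an L position)
n=27: L (options 18(W), 24(W), 26(W) are all W)
n=28: W (go to 21, an L position)
n=29: L (sole option 28(W) is W)
Reading off the rows marked L gives the requested list; there are 15 such values of n.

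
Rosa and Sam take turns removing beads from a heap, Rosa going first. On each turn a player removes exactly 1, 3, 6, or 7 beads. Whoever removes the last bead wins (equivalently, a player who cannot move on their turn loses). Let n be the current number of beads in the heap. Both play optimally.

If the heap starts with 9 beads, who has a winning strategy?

Rosa wins.

Work bottom-up. With no move the player to move loses. Otherwise the position is W if at least one move leads to an L position for the opponent, and L if every move leads to a W.
n=0: no move → L
n=1: reaches L-position 0 → W
n=2: only reaches 1(W), which is W → L
n=3: reaches L-position 2 → W
n=4: only reaches 3(W), 1(W), all W → L
n=5: reaches L-position 4 → W
n=6: reaches L-position 0 → W
n=7: reaches L-position 4 → W
n=8: reaches L-position 2 → W
n=9: reaches L-position 2 → W
The starting position 9 is W: Rosa should remove 7, leaving 2, handing over an L position.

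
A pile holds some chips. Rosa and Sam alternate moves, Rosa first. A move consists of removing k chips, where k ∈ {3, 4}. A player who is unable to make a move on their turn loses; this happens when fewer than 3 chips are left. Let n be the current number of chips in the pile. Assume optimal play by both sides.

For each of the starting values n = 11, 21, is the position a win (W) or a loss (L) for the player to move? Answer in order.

Classify positions by backward induction: terminal positions (no move available) are L. From any other position, the mover wins iff some move reaches an L.
n=0: no move → L
n=1: no move → L
n=2: no move → L
n=3: →0(L), so W
n=4: →1(L), so W
n=5: →2(L), so W
n=6: →2(L), so W
n=7: →4(W), 3(W) — all W, so L
n=8: →5(W), 4(W) — all W, so L
n=9: →6(W), 5(W) — all W, so L
n=10: →7(L), so W
n=11: →8(L), so W
n=12: →9(L), so W
n=13: →9(L), so W
n=14: →11(W), 10(W) — all W, so L
n=15: →12(W), 11(W) — all W, so L
n=16: →13(W), 12(W) — all W, so L
n=17: →14(L), so W
n=18: →15(L), so W
n=19: →16(L), so W
n=20: →16(L), so W
n=21: →18(W), 17(W) — all W, so L

11: W, 21: L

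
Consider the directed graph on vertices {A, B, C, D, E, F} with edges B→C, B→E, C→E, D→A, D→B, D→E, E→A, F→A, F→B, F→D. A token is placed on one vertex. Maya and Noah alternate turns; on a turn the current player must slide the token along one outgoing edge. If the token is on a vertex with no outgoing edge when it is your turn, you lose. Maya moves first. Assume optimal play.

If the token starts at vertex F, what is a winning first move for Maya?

Move to A.

Compute win/loss labels from the base case upward. A position with no move is L. Any other position is W if it can reach an L in one move, else L.
Every edge goes from a vertex to one that appears earlier in the order A, E, C, B, D, F, so processing vertices in that order labels each vertex after all of its successors.
A: no outgoing edge → L
E: →A(L), so W
C: →E(W) only, which is W, so L
B: →C(L), so W
D: →A(L), so W
F: →A(L), so W
From F, the L positions reachable in one move are: A.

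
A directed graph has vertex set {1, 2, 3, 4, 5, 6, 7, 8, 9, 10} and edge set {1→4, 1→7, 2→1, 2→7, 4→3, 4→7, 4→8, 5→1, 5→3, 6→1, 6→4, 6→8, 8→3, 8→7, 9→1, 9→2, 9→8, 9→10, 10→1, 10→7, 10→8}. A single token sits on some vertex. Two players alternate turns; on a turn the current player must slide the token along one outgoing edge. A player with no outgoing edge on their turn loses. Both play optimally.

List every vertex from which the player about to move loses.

Positions with no move are L. A position that does have a move is losing for the player to move precisely when every available move leads to a winning position for the opponent. Fill in the labels:
Every edge goes from a vertex to one that appears earlier in the order 3, 7, 8, 4, 1, 2, 6, 5, 10, 9, so processing vertices in that order labels each vertex after all of its successors.
3: no outgoing edge → L
7: no outgoing edge → L
8: W (go to 7, an L position)
4: W (go to 7, an L position)
1: W (go to 7, an L position)
2: W (go to 7, an L position)
6: L (options 1(W), 4(W), 8(W) are all W)
5: W (go to 3, an L position)
10: W (go to 7, an L position)
9: L (options 10(W), 2(W), 1(W), 8(W) are all W)
The losing starting vertices are exactly the entries labelled L in this table (4 of them).

3, 6, 7, 9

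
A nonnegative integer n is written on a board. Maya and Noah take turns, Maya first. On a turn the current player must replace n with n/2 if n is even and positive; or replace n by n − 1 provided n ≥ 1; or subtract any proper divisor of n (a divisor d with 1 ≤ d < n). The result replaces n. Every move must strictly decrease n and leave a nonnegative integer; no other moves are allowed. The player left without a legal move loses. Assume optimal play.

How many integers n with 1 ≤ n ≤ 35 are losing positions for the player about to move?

Build the W/L table. Terminal = L. A non-terminal position is W if it has a move to some L; otherwise it is L.
n=0: no move → L
n=1: →0(L), so W
n=2: →1(W) only, which is W, so L
n=3: →2(L), so W
n=4: →2(L), so W
n=5: →4(W) only, which is W, so L
n=6: →5(L), so W
n=7: →6(W) only, which is W, so L
n=8: →7(L), so W
n=9: →6(W), 8(W) — all W, so L
n=10: →5(L), so W
n=11: →10(W) only, which is W, so L
n=12: →9(L), so W
n=13: →12(W) only, which is W, so L
n=14: →7(L), so W
n=15: →10(W), 12(W), 14(W) — all W, so L
n=16: →15(L), so W
n=17: →16(W) only, which is W, so L
n=18: →9(L), so W
n=19: →18(W) only, which is W, so L
n=20: →15(L), so W
n=21: →14(W), 18(W), 20(W) — all W, so L
n=22: →11(L), so W
n=23: →22(W) only, which is W, so L
n=24: →21(L), so W
n=25: →20(W), 24(W) — all W, so L
n=26: →13(L), so W
n=27: →18(W), 24(W), 26(W) — all W, so L
n=28: →21(L), so W
n=29: →28(W) only, which is W, so L
n=30: →15(L), so W
n=31: →30(W) only, which is W, so L
n=32: →31(L), so W
n=33: →22(W), 30(W), 32(W) — all W, so L
n=34: →17(L), so W
n=35: →28(W), 30(W), 34(W) — all W, so L
L entries with 1 ≤ n ≤ 35 (n=0 is outside the asked range and is not counted): n = 2, 5, 7, 9, 11, 13, 15, 17, 19, 21, 23, 25, 27, 29, 31, 33, 35; that makes 17.

17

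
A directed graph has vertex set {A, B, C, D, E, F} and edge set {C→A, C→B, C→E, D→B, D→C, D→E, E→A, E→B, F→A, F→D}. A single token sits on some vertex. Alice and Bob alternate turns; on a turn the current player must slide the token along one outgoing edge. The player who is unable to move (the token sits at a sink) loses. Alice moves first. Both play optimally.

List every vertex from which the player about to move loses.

A, B

Work bottom-up. With no move the player to move loses. Otherwise the position is W if at least one move leads to an L position for the opponent, and L if every move leads to a W.
Every edge goes from a vertex to one that appears earlier in the order A, B, E, C, D, F, so processing vertices in that order labels each vertex after all of its successors.
A: no outgoing edge → L
B: no outgoing edge → L
E: reaches L-position B → W
C: reaches L-position B → W
D: reaches L-position B → W
F: reaches L-position A → W
Reading off the rows marked L gives the requested list; there are 2 such vertices.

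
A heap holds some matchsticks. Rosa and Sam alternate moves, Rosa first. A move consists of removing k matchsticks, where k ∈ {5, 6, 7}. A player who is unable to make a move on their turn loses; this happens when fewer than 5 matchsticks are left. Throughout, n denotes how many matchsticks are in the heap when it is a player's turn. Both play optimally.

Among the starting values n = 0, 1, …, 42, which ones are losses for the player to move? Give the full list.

Use the standard recursion: the mover loses at a terminal position; elsewhere, the mover wins exactly when some move hands the opponent an L position.
n=0: no move → L
n=1: no move → L
n=2: no move → L
n=3: no move → L
n=4: no move → L
n=5: W (go to 0, an L position)
n=6: W (go to 1, an L position)
n=7: W (go to 2, an L position)
n=8: W (go to 3, an L position)
n=9: W (go to 4, an L position)
n=10: W (go to 4, an L position)
n=11: W (go to 4, an L position)
n=12: L (options 7(W), 6(W), 5(W) are all W)
n=13: L (options 8(W), 7(W), 6(W) are all W)
n=14: L (options 9(W), 8(W), 7(W) are all W)
n=15: L (options 10(W), 9(W), 8(W) are all W)
n=16: L (options 11(W), 10(W), 9(W) are all W)
n=17: W (go to 12, an L position)
n=18: W (go to 13, an L position)
n=19: W (go to 14, an L position)
n=20: W (go to 15, an L position)
n=21: W (go to 16, an L position)
n=22: W (go to 16, an L position)
n=23: W (go to 16, an L position)
n=24: L (options 19(W), 18(W), 17(W) are all W)
n=25: L (options 20(W), 19(W), 18(W) are all W)
n=26: L (options 21(W), 20(W), 19(W) are all W)
n=27: L (options 22(W), 21(W), 20(W) are all W)
n=28: L (options 23(W), 22(W), 21(W) are all W)
n=29: W (go to 24, an L position)
n=30: W (go to 25, an L position)
n=31: W (go to 26, an L position)
n=32: W (go to 27, an L position)
n=33: W (go to 28, an L position)
n=34: W (go to 28, an L position)
n=35: W (go to 28, an L position)
n=36: L (options 31(W), 30(W), 29(W) are all W)
n=37: L (options 32(W), 31(W), 30(W) are all W)
n=38: L (options 33(W), 32(W), 31(W) are all W)
n=39: L (options 34(W), 33(W), 32(W) are all W)
n=40: L (options 35(W), 34(W), 33(W) are all W)
n=41: W (go to 36, an L position)
n=42: W (go to 37, an L position)
Reading off the rows marked L gives the requested list; there are 20 such values of n.

0, 1, 2, 3, 4, 12, 13, 14, 15, 16, 24, 25, 26, 27, 28, 36, 37, 38, 39, 40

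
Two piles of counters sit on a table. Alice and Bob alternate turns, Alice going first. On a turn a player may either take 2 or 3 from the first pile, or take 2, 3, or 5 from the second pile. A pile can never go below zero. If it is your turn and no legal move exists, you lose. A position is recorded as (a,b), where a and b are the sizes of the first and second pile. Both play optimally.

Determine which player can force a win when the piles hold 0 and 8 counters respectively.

Bob wins.

Use the standard recursion: the mover loses at a terminal position; elsewhere, the mover wins exactly when some move hands the opponent an L position.
No move ever increases a pile, so every position that can arise here has a ≤ 0 and b ≤ 8; it is enough to label the cells with 0 ≤ a ≤ 0 and 0 ≤ b ≤ 8.
Every move lowers a or b (never raises either), so fill the grid row by row in increasing a, and left to right within a row: each cell's successors are then already labelled.
      b=0  b=1  b=2  b=3  b=4  b=5  b=6  b=7  b=8
a=0:    L    L    W    W    W    W    W    L    L
Cells with no legal move (terminal, hence L): (0,0), (0,1).
The remaining L cells, each justified by listing all of its moves:
(0,7): L (options (0,5)(W), (0,4)(W), (0,2)(W) are all W)
(0,8): L (options (0,6)(W), (0,5)(W), (0,3)(W) are all W)
Every other cell has at least one move into one of the L cells above, so it is W.
Every move from (0,8) reaches a W position, so the mover loses.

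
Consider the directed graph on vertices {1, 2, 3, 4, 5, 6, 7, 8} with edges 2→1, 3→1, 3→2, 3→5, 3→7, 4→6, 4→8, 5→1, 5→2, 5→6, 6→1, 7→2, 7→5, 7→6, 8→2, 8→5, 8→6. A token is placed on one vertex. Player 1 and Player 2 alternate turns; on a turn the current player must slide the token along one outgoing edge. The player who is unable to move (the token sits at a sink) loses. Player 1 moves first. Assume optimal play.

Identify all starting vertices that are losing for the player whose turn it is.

Build the W/L table. Terminal = L. A non-terminal position is W if it has a move to some L; otherwise it is L.
Every edge goes from a vertex to one that appears earlier in the order 1, 2, 6, 5, 7, 8, 4, 3, so processing vertices in that order labels each vertex after all of its successors.
1: no outgoing edge → L
2: →1(L), so W
6: →1(L), so W
5: →1(L), so W
7: →5(W), 6(W), 2(W) — all W, so L
8: →5(W), 6(W), 2(W) — all W, so L
4: →8(L), so W
3: →7(L), so W
The losing starting vertices are exactly the entries labelled L in this table (3 of them).

1, 7, 8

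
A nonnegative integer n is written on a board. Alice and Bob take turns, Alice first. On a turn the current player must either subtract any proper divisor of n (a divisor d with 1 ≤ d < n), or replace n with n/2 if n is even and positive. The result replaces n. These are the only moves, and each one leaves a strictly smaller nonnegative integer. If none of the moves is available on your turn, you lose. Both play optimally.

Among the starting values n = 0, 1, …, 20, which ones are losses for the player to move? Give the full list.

Use the standard recursion: the mover loses at a terminal position; elsewhere, the mover wins exactly when some move hands the opponent an L position.
n=0: no move → L
n=1: no move → L
n=2: can move to 1, which is L ⇒ W
n=3: the only move is to 2(W), a W ⇒ L
n=4: can move to 3, which is L ⇒ W
n=5: the only move is to 4(W), a W ⇒ L
n=6: can move to 3, which is L ⇒ W
n=7: the only move is to 6(W), a W ⇒ L
n=8: can move to 7, which is L ⇒ W
n=9: moves to 6(W), 8(W); every one is W ⇒ L
n=10: can move to 5, which is L ⇒ W
n=11: the only move is to 10(W), a W ⇒ L
n=12: can move to 9, which is L ⇒ W
n=13: the only move is to 12(W), a W ⇒ L
n=14: can move to 7, which is L ⇒ W
n=15: moves to 10(W), 12(W), 14(W); every one is W ⇒ L
n=16: can move to 15, which is L ⇒ W
n=17: the only move is to 16(W), a W ⇒ L
n=18: can move to 9, which is L ⇒ W
n=19: the only move is to 18(W), a W ⇒ L
n=20: can move to 15, which is L ⇒ W
The losing starting values of n are exactly the entries labelled L in this table (11 of them).

0, 1, 3, 5, 7, 9, 11, 13, 15, 17, 19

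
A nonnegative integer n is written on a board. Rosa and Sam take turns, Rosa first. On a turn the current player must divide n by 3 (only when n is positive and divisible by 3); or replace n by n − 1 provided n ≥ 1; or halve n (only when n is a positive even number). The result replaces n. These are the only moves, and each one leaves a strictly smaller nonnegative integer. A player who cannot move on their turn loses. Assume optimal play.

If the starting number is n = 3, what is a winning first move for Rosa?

Build the W/L table. Terminal = L. A non-terminal position is W if it has a move to some L; otherwise it is L.
n=0: no move → L
n=1: can move to 0, which is L ⇒ W
n=2: the only move is to 1(W), a W ⇒ L
n=3: can move to 2, which is L ⇒ W
From 3, the L positions reachable in one move are: 2.

Move to 2.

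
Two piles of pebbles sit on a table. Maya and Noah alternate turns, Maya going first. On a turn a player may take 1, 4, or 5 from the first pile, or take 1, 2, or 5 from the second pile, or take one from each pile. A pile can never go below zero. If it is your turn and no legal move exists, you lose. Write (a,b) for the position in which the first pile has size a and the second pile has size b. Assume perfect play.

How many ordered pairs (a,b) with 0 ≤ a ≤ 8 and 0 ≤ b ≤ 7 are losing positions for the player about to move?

Compute win/loss labels from the base case upward. A position with no move is L. Any other position is W if it can reach an L in one move, else L.
Every move lowers a or b (never raises either), so fill the grid row by row in increasing a, and left to right within a row: each cell's successors are then already labelled.
      b=0  b=1  b=2  b=3  b=4  b=5  b=6  b=7
a=0:    L    W    W    L    W    W    L    W
a=1:    W    W    L    W    W    L    W    W
a=2:    L    W    W    W    L    W    W    L
a=3:    W    W    L    W    W    W    L    W
a=4:    W    L    W    W    L    W    W    W
a=5:    W    W    W    W    W    W    W    L
a=6:    W    L    W    W    W    W    W    W
a=7:    W    W    W    L    W    W    W    W
a=8:    L    W    W    W    W    W    W    L
Cells with no legal move (terminal, hence L): (0,0).
The remaining L cells, each justified by listing all of its moves:
(0,3): L (options (0,2)(W), (0,1)(W) are all W)
(0,6): L (options (0,5)(W), (0,4)(W), (0,1)(W) are all W)
(1,2): L (options (0,2)(W), (1,1)(W), (1,0)(W), (0,1)(W) are all W)
(1,5): L (options (0,5)(W), (1,4)(W), (1,3)(W), (1,0)(W), (0,4)(W) are all W)
(2,0): L (sole option (1,0)(W) is W)
(2,4): L (options (1,4)(W), (2,3)(W), (2,2)(W), (1,3)(W) are all W)
(2,7): L (options (1,7)(W), (2,6)(W), (2,5)(W), (2,2)(W), (1,6)(W) are all W)
(3,2): L (options (2,2)(W), (3,1)(W), (3,0)(W), (2,1)(W) are all W)
(3,6): L (options (2,6)(W), (3,5)(W), (3,4)(W), (3,1)(W), (2,5)(W) are all W)
(4,1): L (options (3,1)(W), (0,1)(W), (4,0)(W), (3,0)(W) are all W)
(4,4): L (options (3,4)(W), (0,4)(W), (4,3)(W), (4,2)(W), (3,3)(W) are all W)
(5,7): L (options (4,7)(W), (1,7)(W), (0,7)(W), (5,6)(W), (5,5)(W), (5,2)(W), (4,6)(W) are all W)
(6,1): L (options (5,1)(W), (2,1)(W), (1,1)(W), (6,0)(W), (5,0)(W) are all W)
(7,3): L (options (6,3)(W), (3,3)(W), (2,3)(W), (7,2)(W), (7,1)(W), (6,2)(W) are all W)
(8,0): L (options (7,0)(W), (4,0)(W), (3,0)(W) are all W)
(8,7): L (options (7,7)(W), (4,7)(W), (3,7)(W), (8,6)(W), (8,5)(W), (8,2)(W), (7,6)(W) are all W)
Every other cell has at least one move into one of the L cells above, so it is W.
L cells per row: a=0: 3, a=1: 2, a=2: 3, a=3: 2, a=4: 2, a=5: 1, a=6: 1, a=7: 1, a=8: 2; total 17.

17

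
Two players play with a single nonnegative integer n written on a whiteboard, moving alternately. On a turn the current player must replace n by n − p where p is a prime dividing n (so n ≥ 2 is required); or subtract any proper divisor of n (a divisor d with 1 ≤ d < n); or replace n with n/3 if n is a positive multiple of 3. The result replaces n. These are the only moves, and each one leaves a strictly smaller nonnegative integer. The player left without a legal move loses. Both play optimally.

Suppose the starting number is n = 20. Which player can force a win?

Classify positions by backward induction: terminal positions (no move available) are L. From any other position, the mover wins iff some move reaches an L.
n=0: no move → L
n=1: no move → L
n=2: W (go to 0, an L position)
n=3: W (go to 0, an L position)
n=4: L (options 2(W), 3(W) are all W)
n=5: W (go to 0, an L position)
n=6: W (go to 4, an L position)
n=7: W (go to 0, an L position)
n=8: W (go to 4, an L position)
n=9: L (options 3(W), 6(W), 8(W) are all W)
n=10: W (go to 9, an L position)
n=11: W (go to 0, an L position)
n=12: W (go to 4, an L position)
n=13: W (go to 0, an L position)
n=14: L (options 7(W), 12(W), 13(W) are all W)
n=15: W (go to 14, an L position)
n=16: W (go to 14, an L position)
n=17: W (go to 0, an L position)
n=18: W (go to 9, an L position)
n=19: W (go to 0, an L position)
n=20: L (options 10(W), 15(W), 16(W), 18(W), 19(W) are all W)
The starting position 20 is L: whatever the player to move does, the opponent receives a W position.

The second player wins.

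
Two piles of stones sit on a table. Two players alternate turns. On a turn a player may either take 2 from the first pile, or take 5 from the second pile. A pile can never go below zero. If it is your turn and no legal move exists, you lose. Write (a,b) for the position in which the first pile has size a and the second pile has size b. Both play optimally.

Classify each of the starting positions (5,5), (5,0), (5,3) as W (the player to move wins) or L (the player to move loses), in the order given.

Classify positions by backward induction: terminal positions (no move available) are L. From any other position, the mover wins iff some move reaches an L.
No move ever increases a pile, so every position that can arise here has a ≤ 5 and b ≤ 5; it is enough to label the cells with 0 ≤ a ≤ 5 and 0 ≤ b ≤ 5.
Every move lowers a or b (never raises either), so fill the grid row by row in increasing a, and left to right within a row: each cell's successors are then already labelled.
      b=0  b=1  b=2  b=3  b=4  b=5
a=0:    L    L    L    L    L    W
a=1:    L    L    L    L    L    W
a=2:    W    W    W    W    W    L
a=3:    W    W    W    W    W    L
a=4:    L    L    L    L    L    W
a=5:    L    L    L    L    L    W
Cells with no legal move (terminal, hence L): (0,0), (0,1), (0,2), (0,3), (0,4), (1,0), (1,1), (1,2), (1,3), (1,4).
The remaining L cells, each justified by listing all of its moves:
(2,5): moves to (0,5)(W), (2,0)(W); every one is W ⇒ L
(3,5): moves to (1,5)(W), (3,0)(W); every one is W ⇒ L
(4,0): the only move is to (2,0)(W), a W ⇒ L
(4,1): the only move is to (2,1)(W), a W ⇒ L
(4,2): the only move is to (2,2)(W), a W ⇒ L
(4,3): the only move is to (2,3)(W), a W ⇒ L
(4,4): the only move is to (2,4)(W), a W ⇒ L
(5,0): the only move is to (3,0)(W), a W ⇒ L
(5,1): the only move is to (3,1)(W), a W ⇒ L
(5,2): the only move is to (3,2)(W), a W ⇒ L
(5,3): the only move is to (3,3)(W), a W ⇒ L
(5,4): the only move is to (3,4)(W), a W ⇒ L
Every other cell has at least one move into one of the L cells above, so it is W.
(5,5): the move to (3,5) reaches an L cell, so W
(5,0): one of the L cells justified above, so L
(5,3): one of the L cells justified above, so L

(5,5): W, (5,0): L, (5,3): L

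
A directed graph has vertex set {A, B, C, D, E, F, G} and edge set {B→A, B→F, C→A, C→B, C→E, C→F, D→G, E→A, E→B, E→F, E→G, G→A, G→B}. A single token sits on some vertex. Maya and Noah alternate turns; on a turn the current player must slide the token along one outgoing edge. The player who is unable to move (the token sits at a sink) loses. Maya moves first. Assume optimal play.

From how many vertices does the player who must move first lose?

3

Use the standard recursion: the mover loses at a terminal position; elsewhere, the mover wins exactly when some move hands the opponent an L position.
Every edge goes from a vertex to one that appears earlier in the order F, A, B, G, E, C, D, so processing vertices in that order labels each vertex after all of its successors.
F: no outgoing edge → L
A: no outgoing edge → L
B: reaches L-position A → W
G: reaches L-position A → W
E: reaches L-position A → W
C: reaches L-position A → W
D: only reaches G(W), which is W → L
The L vertices are A, D, F; that is 3 in all.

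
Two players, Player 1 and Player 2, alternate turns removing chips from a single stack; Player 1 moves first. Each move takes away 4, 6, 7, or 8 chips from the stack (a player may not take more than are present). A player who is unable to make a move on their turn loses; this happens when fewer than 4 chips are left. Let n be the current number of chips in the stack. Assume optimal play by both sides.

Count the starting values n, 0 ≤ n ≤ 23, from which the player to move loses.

8

Label each position W (a win for the player to move) or L (a loss). A position with no legal move is L; any other position is W exactly when some move reaches an L, and L when every move reaches a W.
n=0: no move → L
n=1: no move → L
n=2: no move → L
n=3: no move → L
n=4: →0(L), so W
n=5: →1(L), so W
n=6: →2(L), so W
n=7: →3(L), so W
n=8: →2(L), so W
n=9: →3(L), so W
n=10: →3(L), so W
n=11: →3(L), so W
n=12: →8(W), 6(W), 5(W), 4(W) — all W, so L
n=13: →9(W), 7(W), 6(W), 5(W) — all W, so L
n=14: →10(W), 8(W), 7(W), 6(W) — all W, so L
n=15: →11(W), 9(W), 8(W), 7(W) — all W, so L
n=16: →12(L), so W
n=17: →13(L), so W
n=18: →14(L), so W
n=19: →15(L), so W
n=20: →14(L), so W
n=21: →15(L), so W
n=22: →15(L), so W
n=23: →15(L), so W
L entries with 0 ≤ n ≤ 23: n = 0, 1, 2, 3, 12, 13, 14, 15; that makes 8.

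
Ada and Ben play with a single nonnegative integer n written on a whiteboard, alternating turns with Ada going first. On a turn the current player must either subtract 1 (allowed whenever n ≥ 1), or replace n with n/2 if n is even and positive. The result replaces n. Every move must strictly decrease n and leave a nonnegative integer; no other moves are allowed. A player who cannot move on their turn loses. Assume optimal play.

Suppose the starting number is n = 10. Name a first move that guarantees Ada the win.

Move to 5.

Work bottom-up. With no move the player to move loses. Otherwise the position is W if at least one move leads to an L position for the opponent, and L if every move leads to a W.
n=0: no move → L
n=1: can move to 0, which is L ⇒ W
n=2: the only move is to 1(W), a W ⇒ L
n=3: can move to 2, which is L ⇒ W
n=4: can move to 2, which is L ⇒ W
n=5: the only move is to 4(W), a W ⇒ L
n=6: can move to 5, which is L ⇒ W
n=7: the only move is to 6(W), a W ⇒ L
n=8: can move to 7, which is L ⇒ W
n=9: the only move is to 8(W), a W ⇒ L
n=10: can move to 5, which is L ⇒ W
From 10, the L positions reachable in one move are: 5, 9. Any move reaching one of these is winning.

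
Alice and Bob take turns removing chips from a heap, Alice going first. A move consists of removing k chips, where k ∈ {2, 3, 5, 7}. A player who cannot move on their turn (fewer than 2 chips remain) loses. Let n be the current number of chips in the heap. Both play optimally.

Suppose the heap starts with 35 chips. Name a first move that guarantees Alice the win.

Build the W/L table. Terminal = L. A non-terminal position is W if it has a move to some L; otherwise it is L.
n=0: no move → L
n=1: no move → L
n=2: can move to 0, which is L ⇒ W
n=3: can move to 1, which is L ⇒ W
n=4: can move to 1, which is L ⇒ W
n=5: can move to 0, which is L ⇒ W
n=6: can move to 1, which is L ⇒ W
n=7: can move to 0, which is L ⇒ W
n=8: can move to 1, which is L ⇒ W
n=9: moves to 7(W), 6(W), 4(W), 2(W); every one is W ⇒ L
n=10: moves to 8(W), 7(W), 5(W), 3(W); every one is W ⇒ L
n=11: can move to 9, which is L ⇒ W
n=12: can move to 10, which is L ⇒ W
n=13: can move to 10, which is L ⇒ W
n=14: can move to 9, which is L ⇒ W
n=15: can move to 10, which is L ⇒ W
n=16: can move to 9, which is L ⇒ W
n=17: can move to 10, which is L ⇒ W
n=18: moves to 16(W), 15(W), 13(W), 11(W); every one is W ⇒ L
n=19: moves to 17(W), 16(W), 14(W), 12(W); every one is W ⇒ L
n=20: can move to 18, which is L ⇒ W
n=21: can move to 19, which is L ⇒ W
n=22: can move to 19, which is L ⇒ W
n=23: can move to 18, which is L ⇒ W
n=24: can move to 19, which is L ⇒ W
n=25: can move to 18, which is L ⇒ W
n=26: can move to 19, which is L ⇒ W
n=27: moves to 25(W), 24(W), 22(W), 20(W); every one is W ⇒ L
n=28: moves to 26(W), 25(W), 23(W), 21(W); every one is W ⇒ L
n=29: can move to 27, which is L ⇒ W
n=30: can move to 28, which is L ⇒ W
n=31: can move to 28, which is L ⇒ W
n=32: can move to 27, which is L ⇒ W
n=33: can move to 28, which is L ⇒ W
n=34: can move to 27, which is L ⇒ W
n=35: can move to 28, which is L ⇒ W
From 35, the L positions reachable in one move are: 28.

Remove 7, leaving 28.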